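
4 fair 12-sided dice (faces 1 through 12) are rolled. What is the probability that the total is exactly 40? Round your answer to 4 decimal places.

0.0080

There are 12^4 = 20736 equally likely outcomes.
The number of ordered 4-tuples from {1,…,12} summing to 40 is 165.
P(sum = 40) = 165/20736 = 55/6912 ≈ 0.0080.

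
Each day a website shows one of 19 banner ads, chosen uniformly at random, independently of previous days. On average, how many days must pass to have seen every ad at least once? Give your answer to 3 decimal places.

After i distinct types are collected, each trial gives a new one with probability (19−i)/19, so the expected wait for the next new type is 19/(19−i).
E = 19/19 + 19/18 + 19/17 + 19/16 + 19/15 + 19/14 + 19/13 + 19/12 + 19/11 + 19/10 + 19/9 + 19/8 + 19/7 + 19/6 + 19/5 + 19/4 + 19/3 + 19/2 + 19/1 = 275295799/4084080 ≈ 67.407.

67.407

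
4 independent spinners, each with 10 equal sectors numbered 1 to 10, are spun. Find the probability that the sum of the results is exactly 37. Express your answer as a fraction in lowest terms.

There are 10^4 = 10000 equally likely outcomes.
The number of ordered 4-tuples from {1,…,10} summing to 37 is 20.
P(sum = 37) = 20/10000 = 1/500.

1/500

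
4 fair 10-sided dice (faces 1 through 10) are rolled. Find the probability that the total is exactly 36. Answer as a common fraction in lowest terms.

There are 10^4 = 10000 equally likely outcomes.
The number of ordered 4-tuples from {1,…,10} summing to 36 is 35.
P(sum = 36) = 35/10000 = 7/2000.

7/2000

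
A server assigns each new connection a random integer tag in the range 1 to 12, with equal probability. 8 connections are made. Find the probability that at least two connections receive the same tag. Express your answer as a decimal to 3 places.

0.954

It's easier to compute the probability that all 8 are distinct.
P(all distinct) = 12/12 · 11/12 · ··· · 5/12 ≈ 0.046.
So the probability of at least one match is 1 − 0.046 = 0.954.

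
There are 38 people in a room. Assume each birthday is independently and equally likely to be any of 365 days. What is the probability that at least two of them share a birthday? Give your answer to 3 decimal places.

0.864

It's easier to compute the probability that all 38 are distinct.
P(all distinct) = 365/365 · 364/365 · ··· · 328/365 ≈ 0.136.
So the probability of at least one match is 1 − 0.136 = 0.864.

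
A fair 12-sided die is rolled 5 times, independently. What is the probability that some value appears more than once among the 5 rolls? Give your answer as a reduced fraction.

P(all 5 different) = 12/12 · 11/12 · ··· · 8/12 = 55/144.
P(at least two equal) = 1 − 55/144 = 89/144.

89/144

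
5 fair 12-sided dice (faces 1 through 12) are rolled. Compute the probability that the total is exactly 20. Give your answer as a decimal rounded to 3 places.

0.015

There are 12^5 = 248832 equally likely outcomes.
The number of ordered 5-tuples from {1,…,12} summing to 20 is 3701.
P(sum = 20) = 3701/248832 ≈ 0.015.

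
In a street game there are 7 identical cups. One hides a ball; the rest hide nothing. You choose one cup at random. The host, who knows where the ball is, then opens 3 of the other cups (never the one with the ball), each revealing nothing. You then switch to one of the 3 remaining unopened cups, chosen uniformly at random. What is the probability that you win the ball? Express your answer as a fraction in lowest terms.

2/7

Your original cup holds the ball with probability 1/7, so the other 6 collectively hold it with probability 6/7.
The host can always find 3 empty cups to open, so the reveals don't change that 6/7; it is now spread over the 3 remaining unopened cups.
P(win by switching) = (6/7) · (1/3) = 2/7.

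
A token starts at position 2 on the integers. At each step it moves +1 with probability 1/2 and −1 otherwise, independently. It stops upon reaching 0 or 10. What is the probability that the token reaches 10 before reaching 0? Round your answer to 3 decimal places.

With a fair step, P(i) = ½P(i−1) + ½P(i+1) with P(0)=0, P(10)=1 has the linear solution P(i) = i/10.
P(2) = 2/10 = 1/5 ≈ 0.200.

0.200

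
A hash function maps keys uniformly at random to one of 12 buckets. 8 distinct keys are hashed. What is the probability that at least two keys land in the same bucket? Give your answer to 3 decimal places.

It's easier to compute the probability that all 8 are distinct.
P(all distinct) = 12/12 · 11/12 · ··· · 5/12 ≈ 0.046.
So the probability of at least one match is 1 − 0.046 = 0.954.

0.954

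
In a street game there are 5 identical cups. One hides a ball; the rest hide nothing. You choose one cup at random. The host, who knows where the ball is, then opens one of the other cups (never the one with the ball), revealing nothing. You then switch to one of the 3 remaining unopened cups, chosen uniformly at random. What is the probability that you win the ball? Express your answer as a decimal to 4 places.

0.2667

Your original cup holds the ball with probability 1/5, so the other 4 collectively hold it with probability 4/5.
The host can always find an empty cup to open, so this doesn't change that 4/5; it is now spread over the 3 remaining unopened cups.
P(win by switching) = (4/5) · (1/3) = 4/15 ≈ 0.2667.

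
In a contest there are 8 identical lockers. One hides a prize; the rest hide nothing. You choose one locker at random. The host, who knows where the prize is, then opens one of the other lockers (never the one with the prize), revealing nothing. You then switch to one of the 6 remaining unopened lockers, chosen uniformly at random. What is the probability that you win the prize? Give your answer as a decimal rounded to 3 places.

0.146

Your original locker holds the prize with probability 1/8, so the other 7 collectively hold it with probability 7/8.
The host can always find an empty locker to open, so this doesn't change that 7/8; it is now spread over the 6 remaining unopened lockers.
P(win by switching) = (7/8) · (1/6) = 7/48 ≈ 0.146.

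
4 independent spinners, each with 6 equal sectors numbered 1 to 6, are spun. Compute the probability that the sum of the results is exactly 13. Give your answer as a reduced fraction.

There are 6^4 = 1296 equally likely outcomes.
The number of ordered 4-tuples from {1,…,6} summing to 13 is 140.
P(sum = 13) = 140/1296 = 35/324.

35/324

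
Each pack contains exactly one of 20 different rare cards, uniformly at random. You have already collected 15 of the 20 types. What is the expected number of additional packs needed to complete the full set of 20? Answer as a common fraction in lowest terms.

137/3

Starting from 15 distinct types, each trial gives a new one with probability (20−i)/20 when i types are held, so the wait for the next new type is 20/(20−i).
E = 20/5 + 20/4 + 20/3 + 20/2 + 20/1 = 137/3.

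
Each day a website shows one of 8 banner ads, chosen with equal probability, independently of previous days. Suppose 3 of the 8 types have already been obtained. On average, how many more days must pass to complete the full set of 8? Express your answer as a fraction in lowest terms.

Starting from 3 distinct types, each trial gives a new one with probability (8−i)/8 when i types are held, so the wait for the next new type is 8/(8−i).
E = 8/5 + 8/4 + 8/3 + 8/2 + 8/1 = 274/15.

274/15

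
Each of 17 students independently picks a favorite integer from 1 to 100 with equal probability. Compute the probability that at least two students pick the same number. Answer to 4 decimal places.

It's easier to compute the probability that all 17 are distinct.
P(all distinct) = 100/100 · 99/100 · ··· · 84/100 ≈ 0.2365.
So the probability of at least one match is 1 − 0.2365 = 0.7635.

0.7635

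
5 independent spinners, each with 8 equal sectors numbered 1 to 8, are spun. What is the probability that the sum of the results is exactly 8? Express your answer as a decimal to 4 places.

There are 8^5 = 32768 equally likely outcomes.
The number of ordered 5-tuples from {1,…,8} summing to 8 is 35.
P(sum = 8) = 35/32768 ≈ 0.0011.

0.0011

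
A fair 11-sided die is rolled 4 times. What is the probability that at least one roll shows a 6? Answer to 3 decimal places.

P(no roll shows a 6) = (10/11)^4 ≈ 0.683.
P(at least one) = 1 − 0.683 = 0.317.

0.317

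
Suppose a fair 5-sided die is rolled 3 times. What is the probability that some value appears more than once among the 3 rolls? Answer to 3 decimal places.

P(all 3 different) = 5/5 · 4/5 · ··· · 3/5 ≈ 0.480.
P(at least two equal) = 1 − 0.480 = 0.520.

0.520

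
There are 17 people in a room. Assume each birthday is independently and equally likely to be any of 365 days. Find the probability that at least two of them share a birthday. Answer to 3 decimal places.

0.315

It's easier to compute the probability that all 17 are distinct.
P(all distinct) = 365/365 · 364/365 · ··· · 349/365 ≈ 0.685.
So the probability of at least one match is 1 − 0.685 = 0.315.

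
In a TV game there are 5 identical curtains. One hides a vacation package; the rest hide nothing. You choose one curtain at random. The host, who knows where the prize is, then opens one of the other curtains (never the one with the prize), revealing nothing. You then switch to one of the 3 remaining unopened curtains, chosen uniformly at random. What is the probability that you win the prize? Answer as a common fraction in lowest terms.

4/15

Your original curtain holds the prize with probability 1/5, so the other 4 collectively hold it with probability 4/5.
The host can always find an empty curtain to open, so this doesn't change that 4/5; it is now spread over the 3 remaining unopened curtains.
P(win by switching) = (4/5) · (1/3) = 4/15.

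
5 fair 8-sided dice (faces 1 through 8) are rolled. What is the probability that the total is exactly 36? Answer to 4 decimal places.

There are 8^5 = 32768 equally likely outcomes.
The number of ordered 5-tuples from {1,…,8} summing to 36 is 70.
P(sum = 36) = 70/32768 = 35/16384 ≈ 0.0021.

0.0021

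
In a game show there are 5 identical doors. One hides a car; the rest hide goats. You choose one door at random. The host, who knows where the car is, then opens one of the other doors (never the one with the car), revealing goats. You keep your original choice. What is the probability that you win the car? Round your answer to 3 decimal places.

0.200

The host can always open an empty door regardless of your choice, so this gives no information about your original door.
P(win by staying) = 1/5 ≈ 0.200.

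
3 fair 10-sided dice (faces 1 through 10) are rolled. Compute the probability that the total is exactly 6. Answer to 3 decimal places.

0.010

There are 10^3 = 1000 equally likely outcomes.
The number of ordered 3-tuples from {1,…,10} summing to 6 is 10.
P(sum = 6) = 10/1000 = 1/100 ≈ 0.010.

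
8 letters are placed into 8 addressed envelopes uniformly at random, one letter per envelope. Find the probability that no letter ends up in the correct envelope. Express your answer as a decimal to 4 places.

This is the derangement probability: permutations of 8 with no fixed point.
D(8) = 8! · (1 − 1/1! + 1/2! − ··· + (−1)^8/8!) = 14833.
P = 14833/40320 = 2119/5760 ≈ 0.3679.

0.3679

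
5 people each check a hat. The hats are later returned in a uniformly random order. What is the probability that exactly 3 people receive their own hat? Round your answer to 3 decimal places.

0.083

Choose which 3 of the 5 are fixed: C(5,3) = 10 ways.
The remaining 2 must have no fixed point: D(2) = 1.
P = 10·1/120 = 1/12 ≈ 0.083.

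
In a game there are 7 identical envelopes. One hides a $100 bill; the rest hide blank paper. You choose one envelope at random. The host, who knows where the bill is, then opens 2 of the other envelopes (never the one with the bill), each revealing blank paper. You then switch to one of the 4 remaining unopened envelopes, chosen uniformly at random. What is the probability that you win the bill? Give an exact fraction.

3/14

Your original envelope holds the bill with probability 1/7, so the other 6 collectively hold it with probability 6/7.
The host can always find 2 empty envelopes to open, so the reveals don't change that 6/7; it is now spread over the 4 remaining unopened envelopes.
P(win by switching) = (6/7) · (1/4) = 3/14.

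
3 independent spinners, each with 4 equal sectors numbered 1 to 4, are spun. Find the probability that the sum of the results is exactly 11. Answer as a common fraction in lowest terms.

3/64

There are 4^3 = 64 equally likely outcomes.
The number of ordered 3-tuples from {1,…,4} summing to 11 is 3.
P(sum = 11) = 3/64.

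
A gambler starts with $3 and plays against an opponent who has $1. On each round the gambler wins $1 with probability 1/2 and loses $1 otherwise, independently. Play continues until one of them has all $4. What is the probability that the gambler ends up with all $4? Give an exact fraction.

3/4

With a fair step, P(i) = ½P(i−1) + ½P(i+1) with P(0)=0, P(4)=1 has the linear solution P(i) = i/4.
P(3) = 3/4.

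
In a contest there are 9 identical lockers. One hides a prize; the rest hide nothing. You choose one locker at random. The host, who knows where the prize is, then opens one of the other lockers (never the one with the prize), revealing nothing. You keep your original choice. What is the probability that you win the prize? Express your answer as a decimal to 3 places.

0.111

The host can always open an empty locker regardless of your choice, so this gives no information about your original locker.
P(win by staying) = 1/9 ≈ 0.111.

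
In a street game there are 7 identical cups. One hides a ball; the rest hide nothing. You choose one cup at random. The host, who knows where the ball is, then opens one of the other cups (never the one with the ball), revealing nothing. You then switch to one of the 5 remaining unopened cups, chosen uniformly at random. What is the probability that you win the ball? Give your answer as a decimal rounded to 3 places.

0.171

Your original cup holds the ball with probability 1/7, so the other 6 collectively hold it with probability 6/7.
The host can always find an empty cup to open, so this doesn't change that 6/7; it is now spread over the 5 remaining unopened cups.
P(win by switching) = (6/7) · (1/5) = 6/35 ≈ 0.171.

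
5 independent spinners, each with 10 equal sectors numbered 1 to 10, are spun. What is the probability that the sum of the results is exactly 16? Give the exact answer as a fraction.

There are 10^5 = 100000 equally likely outcomes.
The number of ordered 5-tuples from {1,…,10} summing to 16 is 1340.
P(sum = 16) = 1340/100000 = 67/5000.

67/5000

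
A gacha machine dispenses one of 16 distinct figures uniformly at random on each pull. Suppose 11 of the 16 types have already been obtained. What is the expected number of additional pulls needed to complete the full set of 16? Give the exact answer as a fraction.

Starting from 11 distinct types, each trial gives a new one with probability (16−i)/16 when i types are held, so the wait for the next new type is 16/(16−i).
E = 16/5 + 16/4 + 16/3 + 16/2 + 16/1 = 548/15.

548/15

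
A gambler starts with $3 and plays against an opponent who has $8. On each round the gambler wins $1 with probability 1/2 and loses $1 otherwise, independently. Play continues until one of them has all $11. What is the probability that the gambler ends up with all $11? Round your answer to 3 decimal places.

With a fair step, P(i) = ½P(i−1) + ½P(i+1) with P(0)=0, P(11)=1 has the linear solution P(i) = i/11.
P(3) = 3/11 ≈ 0.273.

0.273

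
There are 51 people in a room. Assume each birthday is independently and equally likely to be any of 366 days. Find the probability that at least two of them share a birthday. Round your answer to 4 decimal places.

0.9742

It's easier to compute the probability that all 51 are distinct.
P(all distinct) = 366/366 · 365/366 · ··· · 316/366 ≈ 0.0258.
So the probability of at least one match is 1 − 0.0258 = 0.9742.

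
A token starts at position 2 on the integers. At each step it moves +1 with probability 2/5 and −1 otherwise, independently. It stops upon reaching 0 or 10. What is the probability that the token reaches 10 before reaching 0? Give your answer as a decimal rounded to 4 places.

0.0221

Let r = q/p = (3/5)/(2/5) = 3/2. The recurrence P(i) = p·P(i+1) + q·P(i−1) with P(0)=0, P(10)=1 gives P(i) = (1 − r^i)/(1 − r^10).
P(2) = (1 − (3/2)^2) / (1 − (3/2)^10) = 256/11605 ≈ 0.0221.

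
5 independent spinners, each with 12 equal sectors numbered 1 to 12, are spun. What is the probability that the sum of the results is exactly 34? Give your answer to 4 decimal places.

There are 12^5 = 248832 equally likely outcomes.
The number of ordered 5-tuples from {1,…,12} summing to 34 is 12255.
P(sum = 34) = 12255/248832 = 4085/82944 ≈ 0.0493.

0.0493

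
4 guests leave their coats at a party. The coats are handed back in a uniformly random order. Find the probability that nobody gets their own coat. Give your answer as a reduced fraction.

This is the derangement probability: permutations of 4 with no fixed point.
D(4) = 4! · (1 − 1/1! + 1/2! − ··· + (−1)^4/4!) = 9.
P = 9/24 = 3/8.

3/8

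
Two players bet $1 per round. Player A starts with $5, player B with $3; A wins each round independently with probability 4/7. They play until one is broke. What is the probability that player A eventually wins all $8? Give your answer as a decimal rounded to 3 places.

Let r = q/p = (3/7)/(4/7) = 3/4. The recurrence P(i) = p·P(i+1) + q·P(i−1) with P(0)=0, P(8)=1 gives P(i) = (1 − r^i)/(1 − r^8).
P(5) = (1 − (3/4)^5) / (1 − (3/4)^8) = 49984/58975 ≈ 0.848.

0.848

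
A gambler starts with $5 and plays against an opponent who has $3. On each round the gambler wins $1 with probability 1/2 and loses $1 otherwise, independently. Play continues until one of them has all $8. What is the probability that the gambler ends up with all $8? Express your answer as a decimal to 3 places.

With a fair step, P(i) = ½P(i−1) + ½P(i+1) with P(0)=0, P(8)=1 has the linear solution P(i) = i/8.
P(5) = 5/8 ≈ 0.625.

0.625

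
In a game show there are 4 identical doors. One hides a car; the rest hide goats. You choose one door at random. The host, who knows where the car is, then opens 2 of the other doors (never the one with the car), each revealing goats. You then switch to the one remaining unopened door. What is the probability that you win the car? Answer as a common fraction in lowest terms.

3/4

Your original door holds the car with probability 1/4, so the other 3 collectively hold it with probability 3/4.
The host can always find 2 empty doors to open, so the reveals don't change that 3/4; it is now spread over the 1 remaining unopened door.
P(win by switching) = (3/4) · (1/1) = 3/4.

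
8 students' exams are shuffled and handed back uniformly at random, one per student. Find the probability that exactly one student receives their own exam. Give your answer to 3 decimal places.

Choose which one is fixed: C(8,1) = 8 ways.
The remaining 7 must have no fixed point: D(7) = 1854.
P = 8·1854/40320 = 103/280 ≈ 0.368.

0.368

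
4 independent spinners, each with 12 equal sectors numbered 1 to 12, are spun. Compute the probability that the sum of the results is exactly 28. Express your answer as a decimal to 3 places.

0.054

There are 12^4 = 20736 equally likely outcomes.
The number of ordered 4-tuples from {1,…,12} summing to 28 is 1111.
P(sum = 28) = 1111/20736 ≈ 0.054.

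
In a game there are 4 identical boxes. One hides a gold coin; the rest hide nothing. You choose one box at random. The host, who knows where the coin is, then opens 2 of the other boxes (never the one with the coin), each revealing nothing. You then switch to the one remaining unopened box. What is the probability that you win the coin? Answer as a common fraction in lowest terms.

3/4

Your original box holds the coin with probability 1/4, so the other 3 collectively hold it with probability 3/4.
The host can always find 2 empty boxes to open, so the reveals don't change that 3/4; it is now spread over the 1 remaining unopened box.
P(win by switching) = (3/4) · (1/1) = 3/4.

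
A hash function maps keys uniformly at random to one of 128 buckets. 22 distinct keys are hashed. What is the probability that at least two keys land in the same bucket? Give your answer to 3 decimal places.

0.853

It's easier to compute the probability that all 22 are distinct.
P(all distinct) = 128/128 · 127/128 · ··· · 107/128 ≈ 0.147.
So the probability of at least one match is 1 − 0.147 = 0.853.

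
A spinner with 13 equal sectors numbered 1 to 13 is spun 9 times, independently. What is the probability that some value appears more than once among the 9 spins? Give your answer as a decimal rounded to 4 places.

0.9755

P(all 9 different) = 13/13 · 12/13 · ··· · 5/13 ≈ 0.0245.
P(at least two equal) = 1 − 0.0245 = 0.9755.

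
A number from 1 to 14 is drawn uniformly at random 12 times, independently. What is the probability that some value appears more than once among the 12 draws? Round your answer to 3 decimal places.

P(all 12 different) = 14/14 · 13/14 · ··· · 3/14 ≈ 0.001.
P(at least two equal) = 1 − 0.001 = 0.999.

0.999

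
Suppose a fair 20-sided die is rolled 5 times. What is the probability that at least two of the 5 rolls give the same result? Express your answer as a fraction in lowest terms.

P(all 5 different) = 20/20 · 19/20 · ··· · 16/20 = 2907/5000.
P(at least two equal) = 1 − 2907/5000 = 2093/5000.

2093/5000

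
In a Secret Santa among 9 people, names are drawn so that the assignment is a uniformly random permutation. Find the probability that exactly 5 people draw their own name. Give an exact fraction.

1/320

Choose which 5 of the 9 are fixed: C(9,5) = 126 ways.
The remaining 4 must have no fixed point: D(4) = 9.
P = 126·9/362880 = 1/320.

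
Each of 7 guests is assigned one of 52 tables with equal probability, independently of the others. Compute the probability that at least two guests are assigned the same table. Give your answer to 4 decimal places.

It's easier to compute the probability that all 7 are distinct.
P(all distinct) = 52/52 · 51/52 · ··· · 46/52 ≈ 0.6559.
So the probability of at least one match is 1 − 0.6559 = 0.3441.

0.3441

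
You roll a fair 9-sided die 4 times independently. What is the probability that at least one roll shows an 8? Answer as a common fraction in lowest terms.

P(no roll shows an 8) = (8/9)^4 = 4096/6561.
P(at least one) = 1 − 4096/6561 = 2465/6561.

2465/6561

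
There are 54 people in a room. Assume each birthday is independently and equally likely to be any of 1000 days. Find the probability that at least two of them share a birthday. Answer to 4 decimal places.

It's easier to compute the probability that all 54 are distinct.
P(all distinct) = 1000/1000 · 999/1000 · ··· · 947/1000 ≈ 0.2329.
So the probability of at least one match is 1 − 0.2329 = 0.7671.

0.7671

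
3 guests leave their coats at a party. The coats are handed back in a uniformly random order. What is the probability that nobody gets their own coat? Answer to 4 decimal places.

0.3333

This is the derangement probability: permutations of 3 with no fixed point.
D(3) = 3! · (1 − 1/1! + 1/2! − ··· + (−1)^3/3!) = 2.
P = 2/6 = 1/3 ≈ 0.3333.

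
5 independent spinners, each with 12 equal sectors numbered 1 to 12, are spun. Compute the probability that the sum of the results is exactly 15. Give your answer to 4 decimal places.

There are 12^5 = 248832 equally likely outcomes.
The number of ordered 5-tuples from {1,…,12} summing to 15 is 1001.
P(sum = 15) = 1001/248832 ≈ 0.0040.

0.0040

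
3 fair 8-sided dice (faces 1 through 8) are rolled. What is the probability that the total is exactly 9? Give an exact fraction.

There are 8^3 = 512 equally likely outcomes.
The number of ordered 3-tuples from {1,…,8} summing to 9 is 28.
P(sum = 9) = 28/512 = 7/128.

7/128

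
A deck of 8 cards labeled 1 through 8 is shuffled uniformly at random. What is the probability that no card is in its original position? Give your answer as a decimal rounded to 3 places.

0.368

This is the derangement probability: permutations of 8 with no fixed point.
D(8) = 8! · (1 − 1/1! + 1/2! − ··· + (−1)^8/8!) = 14833.
P = 14833/40320 = 2119/5760 ≈ 0.368.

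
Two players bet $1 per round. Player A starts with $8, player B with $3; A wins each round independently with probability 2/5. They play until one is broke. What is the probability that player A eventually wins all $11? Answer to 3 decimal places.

0.288

Let r = q/p = (3/5)/(2/5) = 3/2. The recurrence P(i) = p·P(i+1) + q·P(i−1) with P(0)=0, P(11)=1 gives P(i) = (1 − r^i)/(1 − r^11).
P(8) = (1 − (3/2)^8) / (1 − (3/2)^11) = 50440/175099 ≈ 0.288.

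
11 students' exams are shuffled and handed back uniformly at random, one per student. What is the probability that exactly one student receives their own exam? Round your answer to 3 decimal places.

0.368

Choose which one is fixed: C(11,1) = 11 ways.
The remaining 10 must have no fixed point: D(10) = 1334961.
P = 11·1334961/39916800 = 16481/44800 ≈ 0.368.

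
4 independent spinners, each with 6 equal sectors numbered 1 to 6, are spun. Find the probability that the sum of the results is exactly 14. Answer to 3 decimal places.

There are 6^4 = 1296 equally likely outcomes.
The number of ordered 4-tuples from {1,…,6} summing to 14 is 146.
P(sum = 14) = 146/1296 = 73/648 ≈ 0.113.

0.113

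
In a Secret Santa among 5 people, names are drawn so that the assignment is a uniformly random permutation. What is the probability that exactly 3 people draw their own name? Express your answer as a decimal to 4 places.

0.0833

Choose which 3 of the 5 are fixed: C(5,3) = 10 ways.
The remaining 2 must have no fixed point: D(2) = 1.
P = 10·1/120 = 1/12 ≈ 0.0833.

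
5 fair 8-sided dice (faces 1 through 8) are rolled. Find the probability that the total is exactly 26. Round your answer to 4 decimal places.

There are 8^5 = 32768 equally likely outcomes.
The number of ordered 5-tuples from {1,…,8} summing to 26 is 2010.
P(sum = 26) = 2010/32768 = 1005/16384 ≈ 0.0613.

0.0613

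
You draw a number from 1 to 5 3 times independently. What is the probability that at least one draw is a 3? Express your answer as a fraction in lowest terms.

61/125

P(no draw is a 3) = (4/5)^3 = 64/125.
P(at least one) = 1 − 64/125 = 61/125.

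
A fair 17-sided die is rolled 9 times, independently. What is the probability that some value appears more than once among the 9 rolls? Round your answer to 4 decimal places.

0.9256

P(all 9 different) = 17/17 · 16/17 · ··· · 9/17 ≈ 0.0744.
P(at least two equal) = 1 − 0.0744 = 0.9256.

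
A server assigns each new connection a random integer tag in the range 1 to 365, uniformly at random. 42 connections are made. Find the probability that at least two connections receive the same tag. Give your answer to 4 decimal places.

It's easier to compute the probability that all 42 are distinct.
P(all distinct) = 365/365 · 364/365 · ··· · 324/365 ≈ 0.0860.
So the probability of at least one match is 1 − 0.0860 = 0.9140.

0.9140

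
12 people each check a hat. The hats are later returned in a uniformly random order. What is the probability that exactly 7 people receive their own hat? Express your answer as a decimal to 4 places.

0.0001

Choose which 7 of the 12 are fixed: C(12,7) = 792 ways.
The remaining 5 must have no fixed point: D(5) = 44.
P = 792·44/479001600 = 11/151200 ≈ 0.0001.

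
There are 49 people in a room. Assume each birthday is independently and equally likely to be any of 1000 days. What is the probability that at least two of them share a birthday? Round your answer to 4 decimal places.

It's easier to compute the probability that all 49 are distinct.
P(all distinct) = 1000/1000 · 999/1000 · ··· · 952/1000 ≈ 0.3026.
So the probability of at least one match is 1 − 0.3026 = 0.6974.

0.6974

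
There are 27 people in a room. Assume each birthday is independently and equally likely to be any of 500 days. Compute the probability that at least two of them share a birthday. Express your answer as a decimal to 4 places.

It's easier to compute the probability that all 27 are distinct.
P(all distinct) = 500/500 · 499/500 · ··· · 474/500 ≈ 0.4893.
So the probability of at least one match is 1 − 0.4893 = 0.5107.

0.5107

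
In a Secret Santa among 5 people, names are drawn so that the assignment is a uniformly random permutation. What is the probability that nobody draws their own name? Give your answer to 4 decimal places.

This is the derangement probability: permutations of 5 with no fixed point.
D(5) = 5! · (1 − 1/1! + 1/2! − ··· + (−1)^5/5!) = 44.
P = 44/120 = 11/30 ≈ 0.3667.

0.3667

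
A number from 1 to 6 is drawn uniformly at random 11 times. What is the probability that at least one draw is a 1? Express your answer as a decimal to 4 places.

0.8654

P(no draw is a 1) = (5/6)^11 ≈ 0.1346.
P(at least one) = 1 − 0.1346 = 0.8654.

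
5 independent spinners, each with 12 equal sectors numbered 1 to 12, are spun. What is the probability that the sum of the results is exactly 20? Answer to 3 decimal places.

0.015

There are 12^5 = 248832 equally likely outcomes.
The number of ordered 5-tuples from {1,…,12} summing to 20 is 3701.
P(sum = 20) = 3701/248832 ≈ 0.015.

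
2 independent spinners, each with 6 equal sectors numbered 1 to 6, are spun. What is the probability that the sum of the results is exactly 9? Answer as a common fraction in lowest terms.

There are 6^2 = 36 equally likely outcomes.
The number of ordered 2-tuples from {1,…,6} summing to 9 is 4.
P(sum = 9) = 4/36 = 1/9.

1/9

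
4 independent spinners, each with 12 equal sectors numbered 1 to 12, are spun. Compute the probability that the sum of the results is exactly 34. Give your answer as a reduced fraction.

There are 12^4 = 20736 equally likely outcomes.
The number of ordered 4-tuples from {1,…,12} summing to 34 is 640.
P(sum = 34) = 640/20736 = 5/162.

5/162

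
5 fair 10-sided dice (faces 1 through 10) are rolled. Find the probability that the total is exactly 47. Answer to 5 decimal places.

There are 10^5 = 100000 equally likely outcomes.
The number of ordered 5-tuples from {1,…,10} summing to 47 is 35.
P(sum = 47) = 35/100000 = 7/20000 ≈ 0.00035.

0.00035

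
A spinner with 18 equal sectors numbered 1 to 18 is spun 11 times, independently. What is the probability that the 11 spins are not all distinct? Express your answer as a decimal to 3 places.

0.980

P(all 11 different) = 18/18 · 17/18 · ··· · 8/18 ≈ 0.020.
P(at least two equal) = 1 − 0.020 = 0.980.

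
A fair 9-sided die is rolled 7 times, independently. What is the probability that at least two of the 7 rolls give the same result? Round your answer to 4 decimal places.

P(all 7 different) = 9/9 · 8/9 · ··· · 3/9 ≈ 0.0379.
P(at least two equal) = 1 − 0.0379 = 0.9621.

0.9621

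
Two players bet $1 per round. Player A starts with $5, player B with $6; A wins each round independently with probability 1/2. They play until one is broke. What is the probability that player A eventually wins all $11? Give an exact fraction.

With a fair step, P(i) = ½P(i−1) + ½P(i+1) with P(0)=0, P(11)=1 has the linear solution P(i) = i/11.
P(5) = 5/11.

5/11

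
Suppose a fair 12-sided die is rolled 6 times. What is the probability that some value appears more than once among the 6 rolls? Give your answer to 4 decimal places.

0.7772

P(all 6 different) = 12/12 · 11/12 · ··· · 7/12 ≈ 0.2228.
P(at least two equal) = 1 − 0.2228 = 0.7772.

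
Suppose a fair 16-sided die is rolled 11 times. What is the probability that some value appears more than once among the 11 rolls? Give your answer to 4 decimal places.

0.9901

P(all 11 different) = 16/16 · 15/16 · ··· · 6/16 ≈ 0.0099.
P(at least two equal) = 1 − 0.0099 = 0.9901.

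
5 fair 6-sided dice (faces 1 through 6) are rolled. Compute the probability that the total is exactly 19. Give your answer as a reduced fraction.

245/2592

There are 6^5 = 7776 equally likely outcomes.
The number of ordered 5-tuples from {1,…,6} summing to 19 is 735.
P(sum = 19) = 735/7776 = 245/2592.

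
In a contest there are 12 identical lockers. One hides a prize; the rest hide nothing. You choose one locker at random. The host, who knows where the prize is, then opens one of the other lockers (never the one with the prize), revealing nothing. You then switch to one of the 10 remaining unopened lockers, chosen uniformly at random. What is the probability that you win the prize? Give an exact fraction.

11/120

Your original locker holds the prize with probability 1/12, so the other 11 collectively hold it with probability 11/12.
The host can always find an empty locker to open, so this doesn't change that 11/12; it is now spread over the 10 remaining unopened lockers.
P(win by switching) = (11/12) · (1/10) = 11/120.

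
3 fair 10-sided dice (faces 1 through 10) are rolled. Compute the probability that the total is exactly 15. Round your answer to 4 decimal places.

0.0730

There are 10^3 = 1000 equally likely outcomes.
The number of ordered 3-tuples from {1,…,10} summing to 15 is 73.
P(sum = 15) = 73/1000 ≈ 0.0730.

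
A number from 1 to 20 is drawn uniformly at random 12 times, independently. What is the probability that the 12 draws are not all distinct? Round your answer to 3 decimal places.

0.985

P(all 12 different) = 20/20 · 19/20 · ··· · 9/20 ≈ 0.015.
P(at least two equal) = 1 − 0.015 = 0.985.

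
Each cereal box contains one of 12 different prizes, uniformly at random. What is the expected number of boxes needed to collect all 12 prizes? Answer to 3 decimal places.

37.239

After i distinct types are collected, each trial gives a new one with probability (12−i)/12, so the expected wait for the next new type is 12/(12−i).
E = 12/12 + 12/11 + 12/10 + 12/9 + 12/8 + 12/7 + 12/6 + 12/5 + 12/4 + 12/3 + 12/2 + 12/1 = 86021/2310 ≈ 37.239.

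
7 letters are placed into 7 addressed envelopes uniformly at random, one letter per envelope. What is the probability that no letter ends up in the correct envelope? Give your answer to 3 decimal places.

0.368

This is the derangement probability: permutations of 7 with no fixed point.
D(7) = 7! · (1 − 1/1! + 1/2! − ··· + (−1)^7/7!) = 1854.
P = 1854/5040 = 103/280 ≈ 0.368.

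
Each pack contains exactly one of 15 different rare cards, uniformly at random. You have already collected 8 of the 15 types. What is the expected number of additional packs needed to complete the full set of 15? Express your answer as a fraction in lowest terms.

1089/28

Starting from 8 distinct types, each trial gives a new one with probability (15−i)/15 when i types are held, so the wait for the next new type is 15/(15−i).
E = 15/7 + 15/6 + 15/5 + 15/4 + 15/3 + 15/2 + 15/1 = 1089/28.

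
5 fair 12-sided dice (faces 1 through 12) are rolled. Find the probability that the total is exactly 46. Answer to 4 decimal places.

0.0120

There are 12^5 = 248832 equally likely outcomes.
The number of ordered 5-tuples from {1,…,12} summing to 46 is 2985.
P(sum = 46) = 2985/248832 = 995/82944 ≈ 0.0120.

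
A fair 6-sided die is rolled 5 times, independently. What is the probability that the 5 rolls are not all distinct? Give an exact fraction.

P(all 5 different) = 6/6 · 5/6 · ··· · 2/6 = 5/54.
P(at least two equal) = 1 − 5/54 = 49/54.

49/54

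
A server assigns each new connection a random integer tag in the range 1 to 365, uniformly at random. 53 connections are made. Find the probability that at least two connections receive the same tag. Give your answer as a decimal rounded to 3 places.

It's easier to compute the probability that all 53 are distinct.
P(all distinct) = 365/365 · 364/365 · ··· · 313/365 ≈ 0.019.
So the probability of at least one match is 1 − 0.019 = 0.981.

0.981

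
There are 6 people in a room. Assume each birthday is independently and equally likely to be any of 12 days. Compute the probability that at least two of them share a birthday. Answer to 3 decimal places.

0.777

It's easier to compute the probability that all 6 are distinct.
P(all distinct) = 12/12 · 11/12 · ··· · 7/12 ≈ 0.223.
So the probability of at least one match is 1 − 0.223 = 0.777.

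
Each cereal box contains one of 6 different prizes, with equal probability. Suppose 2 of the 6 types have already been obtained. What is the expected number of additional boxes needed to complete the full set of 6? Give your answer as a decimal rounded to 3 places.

12.500

Starting from 2 distinct types, each trial gives a new one with probability (6−i)/6 when i types are held, so the wait for the next new type is 6/(6−i).
E = 6/4 + 6/3 + 6/2 + 6/1 = 25/2 ≈ 12.500.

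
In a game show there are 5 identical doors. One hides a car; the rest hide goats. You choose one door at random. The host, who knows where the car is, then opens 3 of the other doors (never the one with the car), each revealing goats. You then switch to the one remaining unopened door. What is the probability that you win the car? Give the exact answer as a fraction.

Your original door holds the car with probability 1/5, so the other 4 collectively hold it with probability 4/5.
The host can always find 3 empty doors to open, so the reveals don't change that 4/5; it is now spread over the 1 remaining unopened door.
P(win by switching) = (4/5) · (1/1) = 4/5.

4/5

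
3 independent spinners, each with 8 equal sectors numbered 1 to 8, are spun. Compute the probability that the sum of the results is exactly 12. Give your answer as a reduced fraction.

There are 8^3 = 512 equally likely outcomes.
The number of ordered 3-tuples from {1,…,8} summing to 12 is 46.
P(sum = 12) = 46/512 = 23/256.

23/256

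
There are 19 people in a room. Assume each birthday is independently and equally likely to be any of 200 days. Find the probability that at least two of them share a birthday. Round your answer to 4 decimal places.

It's easier to compute the probability that all 19 are distinct.
P(all distinct) = 200/200 · 199/200 · ··· · 182/200 ≈ 0.4137.
So the probability of at least one match is 1 − 0.4137 = 0.5863.

0.5863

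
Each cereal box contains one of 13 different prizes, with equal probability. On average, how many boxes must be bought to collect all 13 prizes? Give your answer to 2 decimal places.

After i distinct types are collected, each trial gives a new one with probability (13−i)/13, so the expected wait for the next new type is 13/(13−i).
E = 13/13 + 13/12 + 13/11 + 13/10 + 13/9 + 13/8 + 13/7 + 13/6 + 13/5 + 13/4 + 13/3 + 13/2 + 13/1 = 1145993/27720 ≈ 41.34.

41.34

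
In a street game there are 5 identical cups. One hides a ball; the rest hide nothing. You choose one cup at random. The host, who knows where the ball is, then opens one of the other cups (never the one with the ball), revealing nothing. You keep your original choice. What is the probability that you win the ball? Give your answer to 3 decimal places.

0.200

The host can always open an empty cup regardless of your choice, so this gives no information about your original cup.
P(win by staying) = 1/5 ≈ 0.200.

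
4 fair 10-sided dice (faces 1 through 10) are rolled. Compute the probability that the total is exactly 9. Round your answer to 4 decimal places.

0.0056

There are 10^4 = 10000 equally likely outcomes.
The number of ordered 4-tuples from {1,…,10} summing to 9 is 56.
P(sum = 9) = 56/10000 = 7/1250 ≈ 0.0056.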